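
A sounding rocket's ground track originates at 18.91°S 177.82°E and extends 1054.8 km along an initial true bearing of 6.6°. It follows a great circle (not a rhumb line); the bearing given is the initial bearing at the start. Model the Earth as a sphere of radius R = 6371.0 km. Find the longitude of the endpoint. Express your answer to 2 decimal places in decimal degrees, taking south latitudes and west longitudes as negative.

longitude 178.92°

Angular distance δ = d/R = 1054.8 / 6371 = 0.165563 rad.
Start latitude φ₁ = -0.330042 rad; initial bearing θ = 0.115192 rad.
sin φ₂ = sin φ₁ cos δ + cos φ₁ sin δ cos θ = (-0.324083)(0.986326) + (0.946029)(0.164807)(0.993373) = -0.164772
φ₂ = asin(-0.164772) = -0.165527 rad = -9.48°.
Then Δλ = atan2(0.017920, 0.932926) = 0.019206 rad, from sin θ sin δ cos φ₁ over cos δ − sin φ₁ sin φ₂.
λ₂ = λ₁ + Δλ = 178.92°.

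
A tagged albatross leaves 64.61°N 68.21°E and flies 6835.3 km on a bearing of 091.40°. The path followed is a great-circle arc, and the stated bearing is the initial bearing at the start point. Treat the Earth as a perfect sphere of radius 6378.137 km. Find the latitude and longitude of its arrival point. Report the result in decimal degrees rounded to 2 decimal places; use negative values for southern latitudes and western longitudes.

Angular distance δ = d/R = 6835.3 / 6378.137 = 1.071677 rad.
Converting: φ₁ = 1.127657 rad, θ = 1.595231 rad.
sin φ₂ = sin φ₁ cos δ + cos φ₁ sin δ cos θ = (0.903410)(0.478653) + (0.428777)(0.878004)(-0.024432) = 0.423222
φ₂ = asin(0.423222) = 0.436998 rad = 25.04°.
Then Δλ = atan2(0.376356, 0.096310) = 1.320272 rad, from sin θ sin δ cos φ₁ over cos δ − sin φ₁ sin φ₂.
Hence λ₂ = 68.21° + 75.65° = 143.86°.

latitude 25.04°, longitude 143.86°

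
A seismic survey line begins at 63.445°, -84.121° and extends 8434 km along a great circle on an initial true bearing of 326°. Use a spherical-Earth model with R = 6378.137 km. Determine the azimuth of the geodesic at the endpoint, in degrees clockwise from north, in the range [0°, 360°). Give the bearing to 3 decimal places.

final bearing 197.859°

Central angle δ = d/R = 1.322330 rad.
With φ₁ = 63.445° = 1.107324 rad and θ = 326° = 5.689773 rad:
sin φ₂ = sin φ₁ cos δ + cos φ₁ sin δ cos θ = (0.894506)(0.245918) + (0.447057)(0.969291)(0.829038) = 0.579220
φ₂ = asin(0.579220) = 0.617772 rad = 35.396°.
For the longitude increment, Δλ = atan2( sin θ sin δ cos φ₁, cos δ − sin φ₁ sin φ₂ ) = atan2(-0.242314, -0.272198) = -138.324°.
λ₂ = -84.121° + -138.324° = -222.445°, normalized to (−180°, 180°] → 137.555°.
The forward bearing on arrival equals the back-azimuth from the destination plus 180°.
Back-azimuth from P₂ (35.396°, 137.555°) to P₁ (63.445°, -84.121°), with Δλ' = λ₁ − λ₂ = -221.676°: atan2( sin Δλ' cos φ₁ , cos φ₂ sin φ₁ − sin φ₂ cos φ₁ cos Δλ' ) = 17.859°.
Final bearing = (17.859° + 180°) mod 360° = 197.859°.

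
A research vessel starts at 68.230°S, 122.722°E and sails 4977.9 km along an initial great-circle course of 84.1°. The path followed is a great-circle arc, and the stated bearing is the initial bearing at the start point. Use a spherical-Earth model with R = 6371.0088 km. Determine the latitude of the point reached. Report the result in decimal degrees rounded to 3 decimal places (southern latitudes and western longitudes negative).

Central angle δ = d/R = 0.781336 rad.
Converting: φ₁ = -1.190838 rad, θ = 1.467822 rad.
sin φ₂ = sin φ₁ cos δ + cos φ₁ sin δ cos θ = (-0.928680)(0.709973) + (0.370882)(0.704229)(0.102793) = -0.632490
φ₂ = asin(-0.632490) = -0.684764 rad = -39.234°.
For the longitude increment, Δλ = atan2( sin θ sin δ cos φ₁, cos δ − sin φ₁ sin φ₂ ) = atan2(0.259802, 0.122592) = 64.739°.
λ₂ = 122.722° + 64.739° = 187.461°, normalized to (−180°, 180°] → -172.539°.

latitude -39.234°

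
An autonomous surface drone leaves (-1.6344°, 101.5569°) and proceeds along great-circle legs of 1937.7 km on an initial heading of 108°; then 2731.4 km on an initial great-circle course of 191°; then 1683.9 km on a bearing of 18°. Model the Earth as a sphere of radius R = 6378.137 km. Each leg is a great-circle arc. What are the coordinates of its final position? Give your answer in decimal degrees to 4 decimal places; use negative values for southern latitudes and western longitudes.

latitude -16.4265°, longitude 117.7336°

Apply the spherical direct solution leg by leg, carrying full precision between legs.
Leg 1: from (-1.6344°, 101.5569°), δ = 1937.7/6378.137 = 0.303803 rad, θ = 108° → φ = -6.8702°, λ = 118.2095°.
Leg 2: from (-6.8702°, 118.2095°), δ = 2731.4/6378.137 = 0.428244 rad, θ = 191° → φ = -30.8997°, λ = 112.9110°.
Leg 3: from (-30.8997°, 112.9110°), δ = 1683.9/6378.137 = 0.264011 rad, θ = 18° → φ = -16.4265°, λ = 117.7336°.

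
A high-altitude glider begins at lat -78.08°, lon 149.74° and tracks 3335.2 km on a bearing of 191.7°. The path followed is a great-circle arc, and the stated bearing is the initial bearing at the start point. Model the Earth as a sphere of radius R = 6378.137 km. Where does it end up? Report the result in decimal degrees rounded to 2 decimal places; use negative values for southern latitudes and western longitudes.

δ = 3335.2/6378.137 = 0.522911 rad (29.9606°).
Start latitude φ₁ = -1.362753 rad; initial bearing θ = 3.345796 rad.
Destination latitude: φ₂ = arcsin( sin φ₁ cos δ + cos φ₁ sin δ cos θ ) = arcsin(-0.948694) = -71.57°.
For the longitude increment, Δλ = atan2( sin θ sin δ cos φ₁, cos δ − sin φ₁ sin φ₂ ) = atan2(-0.020917, -0.061868) = -161.32°.
λ₂ = λ₁ + Δλ = -11.58°.

latitude -71.57°, longitude -11.58°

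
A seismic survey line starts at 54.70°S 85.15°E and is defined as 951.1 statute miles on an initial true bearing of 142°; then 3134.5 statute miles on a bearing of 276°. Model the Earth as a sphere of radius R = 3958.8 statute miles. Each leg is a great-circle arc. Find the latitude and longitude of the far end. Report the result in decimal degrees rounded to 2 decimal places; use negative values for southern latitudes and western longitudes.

Apply the spherical direct solution leg by leg, carrying full precision between legs.
Leg 1: from (-54.70°, 85.15°), δ = 951.1/3958.8 = 0.240250 rad, θ = 142° → φ = -64.30°, λ = 104.89°.
Leg 2: from (-64.30°, 104.89°), δ = 3134.5/3958.8 = 0.791780 rad, θ = 276° → φ = -36.93°, λ = 42.60°.

latitude -36.93°, longitude 42.60°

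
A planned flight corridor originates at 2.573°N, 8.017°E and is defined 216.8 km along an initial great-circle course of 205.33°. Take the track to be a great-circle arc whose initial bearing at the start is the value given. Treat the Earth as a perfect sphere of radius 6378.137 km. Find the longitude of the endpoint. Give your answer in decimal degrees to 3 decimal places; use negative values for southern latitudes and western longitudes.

Angular distance δ = d/R = 216.8 / 6378.137 = 0.033991 rad.
Start latitude φ₁ = 0.044907 rad; initial bearing θ = 3.583685 rad.
Applying the spherical law of cosines for sides, sin φ₂ = sin φ₁ cos δ + cos φ₁ sin δ cos θ = 0.014180, so φ₂ = 0.812°.
Then Δλ = atan2(-0.014525, 0.998786) = -0.014542 rad, from sin θ sin δ cos φ₁ over cos δ − sin φ₁ sin φ₂.
Hence λ₂ = 8.017° + -0.833° = 7.184°.

longitude 7.184°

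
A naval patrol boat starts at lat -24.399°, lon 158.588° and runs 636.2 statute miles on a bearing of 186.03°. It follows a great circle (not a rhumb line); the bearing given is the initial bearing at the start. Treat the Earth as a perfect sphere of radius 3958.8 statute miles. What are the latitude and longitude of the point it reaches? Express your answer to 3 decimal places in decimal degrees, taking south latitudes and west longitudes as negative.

latitude -33.551°, longitude 157.432°

Central angle δ = d/R = 0.160705 rad.
With φ₁ = -24.399° = -0.425843 rad and θ = 186.03° = 3.246836 rad:
sin φ₂ = sin φ₁ cos δ + cos φ₁ sin δ cos θ = (-0.413089)(0.987115) + (0.910691)(0.160014)(-0.994467) = -0.552683
φ₂ = asin(-0.552683) = -0.585580 rad = -33.551°.
Then Δλ = atan2(-0.015308, 0.758808) = -0.020171 rad, from sin θ sin δ cos φ₁ over cos δ − sin φ₁ sin φ₂.
λ₂ = λ₁ + Δλ = 157.432°.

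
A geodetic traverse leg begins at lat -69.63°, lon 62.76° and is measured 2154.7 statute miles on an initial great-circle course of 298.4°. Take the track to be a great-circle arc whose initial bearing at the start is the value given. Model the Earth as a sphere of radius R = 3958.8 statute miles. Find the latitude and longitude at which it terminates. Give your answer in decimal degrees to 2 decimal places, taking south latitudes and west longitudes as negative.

δ = 2154.7/3958.8 = 0.544281 rad (31.1850°).
Converting: φ₁ = -1.215273 rad, θ = 5.208062 rad.
sin φ₂ = sin φ₁ cos δ + cos φ₁ sin δ cos θ = (-0.937464)(0.855500) + (0.348081)(0.517803)(0.475624) = -0.716275
φ₂ = asin(-0.716275) = -0.798450 rad = -45.75°.
Δλ = atan2( sin θ sin δ cos φ₁ , cos δ − sin φ₁ sin φ₂ ) = atan2(-0.158546, 0.184017) = -0.711179 rad = -40.75°.
λ₂ = λ₁ + Δλ = 22.01°.

latitude -45.75°, longitude 22.01°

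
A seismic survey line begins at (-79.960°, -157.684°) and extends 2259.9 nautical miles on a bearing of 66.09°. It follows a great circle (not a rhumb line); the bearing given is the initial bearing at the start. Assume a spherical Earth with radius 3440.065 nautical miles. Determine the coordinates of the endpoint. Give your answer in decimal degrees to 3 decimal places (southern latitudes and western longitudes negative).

Angular distance δ = d/R = 2259.9 / 3440.065 = 0.656935 rad.
With φ₁ = -79.960° = -1.395565 rad and θ = 66.09° = 1.153488 rad:
Destination latitude: φ₂ = arcsin( sin φ₁ cos δ + cos φ₁ sin δ cos θ ) = arcsin(-0.736591) = -47.442°.
Then Δλ = atan2(0.097329, 0.066557) = 0.971002 rad, from sin θ sin δ cos φ₁ over cos δ − sin φ₁ sin φ₂.
λ₂ = -157.684° + 55.634° = -102.050°.

latitude -47.442°, longitude -102.050°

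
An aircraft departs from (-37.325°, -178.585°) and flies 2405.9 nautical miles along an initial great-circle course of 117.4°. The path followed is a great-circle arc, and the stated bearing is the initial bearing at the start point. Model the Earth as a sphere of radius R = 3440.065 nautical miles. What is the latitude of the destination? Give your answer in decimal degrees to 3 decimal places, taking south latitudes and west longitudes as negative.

latitude -44.393°

Central angle δ = d/R = 0.699376 rad.
Converting: φ₁ = -0.651444 rad, θ = 2.049017 rad.
Destination latitude: φ₂ = arcsin( sin φ₁ cos δ + cos φ₁ sin δ cos θ ) = arcsin(-0.699575) = -44.393°.
Then Δλ = atan2(0.454480, 0.341067) = 0.927004 rad, from sin θ sin δ cos φ₁ over cos δ − sin φ₁ sin φ₂.
λ₂ = -178.585° + 53.113° = -125.472°.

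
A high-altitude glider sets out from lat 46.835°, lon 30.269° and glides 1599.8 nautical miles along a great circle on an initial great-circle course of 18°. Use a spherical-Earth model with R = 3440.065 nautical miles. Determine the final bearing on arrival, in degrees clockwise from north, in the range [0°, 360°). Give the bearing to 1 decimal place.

Central angle δ = d/R = 0.465049 rad.
With φ₁ = 46.835° = 0.817425 rad and θ = 18° = 0.314159 rad:
sin φ₂ = sin φ₁ cos δ + cos φ₁ sin δ cos θ = (0.729387)(0.893799) + (0.684102)(0.448467)(0.951057) = 0.943707
φ₂ = asin(0.943707) = 1.233663 rad = 70.684°.
For the longitude increment, Δλ = atan2( sin θ sin δ cos φ₁, cos δ − sin φ₁ sin φ₂ ) = atan2(0.094805, 0.205472) = 24.769°.
Hence λ₂ = 30.269° + 24.769° = 55.038°.
The forward bearing on arrival equals the back-azimuth from the destination plus 180°.
Back-azimuth from P₂ (70.7°, 55.0°) to P₁ (46.8°, 30.3°), with Δλ' = λ₁ − λ₂ = -24.8°: atan2( sin Δλ' cos φ₁ , cos φ₂ sin φ₁ − sin φ₂ cos φ₁ cos Δλ' ) = 219.7°.
Final bearing = (219.7° + 180°) mod 360° = 39.7°.

final bearing 39.7°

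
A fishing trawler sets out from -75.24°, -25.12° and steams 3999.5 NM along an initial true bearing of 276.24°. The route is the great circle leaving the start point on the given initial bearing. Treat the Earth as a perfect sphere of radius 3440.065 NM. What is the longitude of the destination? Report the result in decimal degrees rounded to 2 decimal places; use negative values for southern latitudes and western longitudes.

δ = 3999.5/3440.065 = 1.162623 rad (66.6134°).
Start latitude φ₁ = -1.313186 rad; initial bearing θ = 4.821298 rad.
sin φ₂ = sin φ₁ cos δ + cos φ₁ sin δ cos θ = (-0.967001)(0.396933) + (0.254771)(0.917848)(0.108693) = -0.358418
φ₂ = asin(-0.358418) = -0.366573 rad = -21.00°.
Then Δλ = atan2(-0.232455, 0.050342) = -1.357522 rad, from sin θ sin δ cos φ₁ over cos δ − sin φ₁ sin φ₂.
Hence λ₂ = -25.12° + -77.78° = -102.90°.

longitude -102.90°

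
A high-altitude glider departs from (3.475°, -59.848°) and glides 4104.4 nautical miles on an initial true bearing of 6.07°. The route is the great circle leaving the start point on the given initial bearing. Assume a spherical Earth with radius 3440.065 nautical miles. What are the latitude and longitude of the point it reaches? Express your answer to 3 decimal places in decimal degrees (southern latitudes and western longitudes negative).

latitude 70.903°, longitude -42.365°

Central angle δ = d/R = 1.193117 rad.
With φ₁ = 3.475° = 0.060650 rad and θ = 6.07° = 0.105941 rad:
Applying the spherical law of cosines for sides, sin φ₂ = sin φ₁ cos δ + cos φ₁ sin δ cos θ = 0.944964, so φ₂ = 70.903°.
For the longitude increment, Δλ = atan2( sin θ sin δ cos φ₁, cos δ − sin φ₁ sin φ₂ ) = atan2(0.098110, 0.311487) = 17.483°.
λ₂ = λ₁ + Δλ = -42.365°.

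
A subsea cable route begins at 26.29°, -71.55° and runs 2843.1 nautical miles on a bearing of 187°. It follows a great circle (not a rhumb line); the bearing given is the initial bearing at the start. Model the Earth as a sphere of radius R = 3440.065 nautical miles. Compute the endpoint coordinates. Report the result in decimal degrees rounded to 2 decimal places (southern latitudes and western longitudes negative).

latitude -20.76°, longitude -77.05°

δ = 2843.1/3440.065 = 0.826467 rad (47.3531°).
With φ₁ = 26.29° = 0.458847 rad and θ = 187° = 3.263766 rad:
Applying the spherical law of cosines for sides, sin φ₂ = sin φ₁ cos δ + cos φ₁ sin δ cos θ = -0.354480, so φ₂ = -20.76°.
For the longitude increment, Δλ = atan2( sin θ sin δ cos φ₁, cos δ − sin φ₁ sin φ₂ ) = atan2(-0.080368, 0.834483) = -5.50°.
λ₂ = -71.55° + -5.50° = -77.05°.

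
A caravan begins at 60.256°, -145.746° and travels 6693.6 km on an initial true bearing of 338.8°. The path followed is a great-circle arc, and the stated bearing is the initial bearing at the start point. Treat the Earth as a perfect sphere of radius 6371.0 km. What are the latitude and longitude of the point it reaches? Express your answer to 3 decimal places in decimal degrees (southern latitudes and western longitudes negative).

latitude 56.399°, longitude 68.797°

Angular distance δ = d/R = 6693.6 / 6371 = 1.050636 rad.
Start latitude φ₁ = 1.051666 rad; initial bearing θ = 5.913176 rad.
sin φ₂ = sin φ₁ cos δ + cos φ₁ sin δ cos θ = (0.868251)(0.497020) + (0.496126)(0.867739)(0.932324) = 0.832910
φ₂ = asin(0.832910) = 0.984346 rad = 56.399°.
Then Δλ = atan2(-0.155682, -0.226155) = -2.538704 rad, from sin θ sin δ cos φ₁ over cos δ − sin φ₁ sin φ₂.
λ₂ = -145.746° + -145.457° = -291.203°, normalized to (−180°, 180°] → 68.797°.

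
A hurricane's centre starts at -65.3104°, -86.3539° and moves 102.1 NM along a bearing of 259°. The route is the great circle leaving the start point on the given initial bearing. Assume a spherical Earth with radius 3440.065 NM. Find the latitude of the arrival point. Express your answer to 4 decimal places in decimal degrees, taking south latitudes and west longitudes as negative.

Angular distance δ = d/R = 102.1 / 3440.065 = 0.029680 rad.
With φ₁ = -65.3104° = -1.139882 rad and θ = 259° = 4.520403 rad:
Applying the spherical law of cosines for sides, sin φ₂ = sin φ₁ cos δ + cos φ₁ sin δ cos θ = -0.910549, so φ₂ = -65.5813°.
For the longitude increment, Δλ = atan2( sin θ sin δ cos φ₁, cos δ − sin φ₁ sin φ₂ ) = atan2(-0.012168, 0.172249) = -4.0407°.
λ₂ = λ₁ + Δλ = -90.3946°.

latitude -65.5813°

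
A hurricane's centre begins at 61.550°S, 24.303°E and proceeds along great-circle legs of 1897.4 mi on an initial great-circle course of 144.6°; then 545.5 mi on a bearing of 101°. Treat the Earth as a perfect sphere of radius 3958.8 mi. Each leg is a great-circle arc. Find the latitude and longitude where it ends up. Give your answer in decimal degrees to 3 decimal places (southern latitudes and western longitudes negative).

latitude -73.246°, longitude 123.147°

Apply the spherical direct solution leg by leg, carrying full precision between legs.
Leg 1: from (-61.550°, 24.303°), δ = 1897.4/3958.8 = 0.479287 rad, θ = 144.6° → φ = -73.584°, λ = 95.258°.
Leg 2: from (-73.584°, 95.258°), δ = 545.5/3958.8 = 0.137794 rad, θ = 101° → φ = -73.246°, λ = 123.147°.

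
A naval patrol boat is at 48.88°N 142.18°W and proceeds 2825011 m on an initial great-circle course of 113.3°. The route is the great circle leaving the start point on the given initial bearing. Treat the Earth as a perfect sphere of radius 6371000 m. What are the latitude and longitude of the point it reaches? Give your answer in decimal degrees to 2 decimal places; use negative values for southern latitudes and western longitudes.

δ = 2825011/6371000 = 0.443417 rad (25.4059°).
With φ₁ = 48.88° = 0.853117 rad and θ = 113.3° = 1.977458 rad:
Applying the spherical law of cosines for sides, sin φ₂ = sin φ₁ cos δ + cos φ₁ sin δ cos θ = 0.568878, so φ₂ = 34.67°.
Then Δλ = atan2(0.259136, 0.474736) = 0.499653 rad, from sin θ sin δ cos φ₁ over cos δ − sin φ₁ sin φ₂.
Hence λ₂ = -142.18° + 28.63° = -113.55°.

latitude 34.67°, longitude -113.55°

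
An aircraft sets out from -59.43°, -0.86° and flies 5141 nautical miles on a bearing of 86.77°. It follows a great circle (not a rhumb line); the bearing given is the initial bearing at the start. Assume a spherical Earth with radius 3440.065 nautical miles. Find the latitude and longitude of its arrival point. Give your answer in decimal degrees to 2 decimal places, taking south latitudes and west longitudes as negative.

latitude -2.13°, longitude 84.14°

Central angle δ = d/R = 1.494449 rad.
Converting: φ₁ = -1.037249 rad, θ = 1.514422 rad.
Destination latitude: φ₂ = arcsin( sin φ₁ cos δ + cos φ₁ sin δ cos θ ) = arcsin(-0.037100) = -2.13°.
Then Δλ = atan2(0.506304, 0.044331) = 1.483462 rad, from sin θ sin δ cos φ₁ over cos δ − sin φ₁ sin φ₂.
Hence λ₂ = -0.86° + 85.00° = 84.14°.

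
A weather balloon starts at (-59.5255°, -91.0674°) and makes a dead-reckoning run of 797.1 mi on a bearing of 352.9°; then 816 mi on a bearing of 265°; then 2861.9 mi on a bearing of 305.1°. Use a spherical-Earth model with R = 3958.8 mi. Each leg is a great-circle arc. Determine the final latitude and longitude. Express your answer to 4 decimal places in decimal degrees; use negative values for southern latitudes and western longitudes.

latitude -17.3981°, longitude -145.3883°

Apply the spherical direct solution leg by leg, carrying full precision between legs.
Leg 1: from (-59.5255°, -91.0674°), δ = 797.1/3958.8 = 0.201349 rad, θ = 352.9° → φ = -48.0557°, λ = -93.1868°.
Leg 2: from (-48.0557°, -93.1868°), δ = 816/3958.8 = 0.206123 rad, θ = 265° → φ = -47.7291°, λ = -110.8317°.
Leg 3: from (-47.7291°, -110.8317°), δ = 2861.9/3958.8 = 0.722921 rad, θ = 305.1° → φ = -17.3981°, λ = -145.3883°.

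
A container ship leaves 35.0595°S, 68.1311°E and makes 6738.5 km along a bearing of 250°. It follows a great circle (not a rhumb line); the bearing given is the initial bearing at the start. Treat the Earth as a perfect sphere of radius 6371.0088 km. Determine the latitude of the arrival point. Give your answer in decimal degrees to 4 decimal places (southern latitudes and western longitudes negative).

The arc subtends δ = 6738.5/6371.0088 = 1.057682 rad at the centre.
Start latitude φ₁ = -0.611904 rad; initial bearing θ = 4.363323 rad.
Destination latitude: φ₂ = arcsin( sin φ₁ cos δ + cos φ₁ sin δ cos θ ) = arcsin(-0.525891) = -31.7283°.
For the longitude increment, Δλ = atan2( sin θ sin δ cos φ₁, cos δ − sin φ₁ sin φ₂ ) = atan2(-0.670134, 0.188807) = -74.2651°.
Hence λ₂ = 68.1311° + -74.2651° = -6.1340°.

latitude -31.7283°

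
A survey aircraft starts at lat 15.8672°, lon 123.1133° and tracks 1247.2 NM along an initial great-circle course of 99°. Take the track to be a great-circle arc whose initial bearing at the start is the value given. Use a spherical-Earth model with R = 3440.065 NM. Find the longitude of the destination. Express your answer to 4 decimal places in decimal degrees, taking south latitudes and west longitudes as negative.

longitude 144.0716°

Angular distance δ = d/R = 1247.2 / 3440.065 = 0.362551 rad.
Start latitude φ₁ = 0.276935 rad; initial bearing θ = 1.727876 rad.
Destination latitude: φ₂ = arcsin( sin φ₁ cos δ + cos φ₁ sin δ cos θ ) = arcsin(0.202268) = 11.6696°.
Δλ = atan2( sin θ sin δ cos φ₁ , cos δ − sin φ₁ sin φ₂ ) = atan2(0.336947, 0.879693) = 0.365791 rad = 20.9583°.
λ₂ = 123.1133° + 20.9583° = 144.0716°.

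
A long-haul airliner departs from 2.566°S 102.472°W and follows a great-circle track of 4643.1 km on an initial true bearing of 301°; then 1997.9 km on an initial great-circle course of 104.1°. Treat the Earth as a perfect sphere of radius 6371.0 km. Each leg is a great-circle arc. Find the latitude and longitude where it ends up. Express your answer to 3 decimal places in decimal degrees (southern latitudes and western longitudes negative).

latitude 12.868°, longitude -121.489°

Apply the spherical direct solution leg by leg, carrying full precision between legs.
Leg 1: from (-2.566°, -102.472°), δ = 4643.1/6371 = 0.728787 rad, θ = 301° → φ = 18.014°, λ = -139.361°.
Leg 2: from (18.014°, -139.361°), δ = 1997.9/6371 = 0.313593 rad, θ = 104.1° → φ = 12.868°, λ = -121.489°.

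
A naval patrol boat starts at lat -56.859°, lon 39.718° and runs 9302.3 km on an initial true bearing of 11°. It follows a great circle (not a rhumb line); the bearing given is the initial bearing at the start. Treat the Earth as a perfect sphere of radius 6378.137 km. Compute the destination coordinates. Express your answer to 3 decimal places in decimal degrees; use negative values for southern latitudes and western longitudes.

The arc subtends δ = 9302.3/6378.137 = 1.458467 rad at the centre.
Start latitude φ₁ = -0.992377 rad; initial bearing θ = 0.191986 rad.
Applying the spherical law of cosines for sides, sin φ₂ = sin φ₁ cos δ + cos φ₁ sin δ cos θ = 0.439416, so φ₂ = 26.067°.
Then Δλ = atan2(0.103658, 0.480028) = 0.212676 rad, from sin θ sin δ cos φ₁ over cos δ − sin φ₁ sin φ₂.
λ₂ = λ₁ + Δλ = 51.903°.

latitude 26.067°, longitude 51.903°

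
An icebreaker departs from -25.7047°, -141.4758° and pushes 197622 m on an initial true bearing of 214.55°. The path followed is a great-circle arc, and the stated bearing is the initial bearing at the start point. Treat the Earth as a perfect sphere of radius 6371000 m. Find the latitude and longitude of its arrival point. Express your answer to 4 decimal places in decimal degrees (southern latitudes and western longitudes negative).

Central angle δ = d/R = 0.031019 rad.
Converting: φ₁ = -0.448632 rad, θ = 3.744604 rad.
Destination latitude: φ₂ = arcsin( sin φ₁ cos δ + cos φ₁ sin δ cos θ ) = arcsin(-0.456541) = -27.1641°.
For the longitude increment, Δλ = atan2( sin θ sin δ cos φ₁, cos δ − sin φ₁ sin φ₂ ) = atan2(-0.015848, 0.801502) = -1.1328°.
λ₂ = -141.4758° + -1.1328° = -142.6086°.

latitude -27.1641°, longitude -142.6086°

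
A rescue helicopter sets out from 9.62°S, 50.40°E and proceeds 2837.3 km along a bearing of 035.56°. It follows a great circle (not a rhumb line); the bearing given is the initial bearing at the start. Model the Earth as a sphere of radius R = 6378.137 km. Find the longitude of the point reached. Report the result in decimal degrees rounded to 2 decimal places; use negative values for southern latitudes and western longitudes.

longitude 65.18°

The arc subtends δ = 2837.3/6378.137 = 0.444848 rad at the centre.
Start latitude φ₁ = -0.167901 rad; initial bearing θ = 0.620639 rad.
Applying the spherical law of cosines for sides, sin φ₂ = sin φ₁ cos δ + cos φ₁ sin δ cos θ = 0.194297, so φ₂ = 11.20°.
Δλ = atan2( sin θ sin δ cos φ₁ , cos δ − sin φ₁ sin φ₂ ) = atan2(0.246736, 0.935146) = 0.257969 rad = 14.78°.
λ₂ = 50.40° + 14.78° = 65.18°.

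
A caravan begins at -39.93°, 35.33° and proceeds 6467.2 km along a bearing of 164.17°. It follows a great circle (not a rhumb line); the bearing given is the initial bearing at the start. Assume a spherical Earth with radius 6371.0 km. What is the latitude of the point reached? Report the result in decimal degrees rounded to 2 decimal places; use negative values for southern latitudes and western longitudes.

δ = 6467.2/6371 = 1.015100 rad (58.1609°).
With φ₁ = -39.93° = -0.696910 rad and θ = 164.17° = 2.865307 rad:
Applying the spherical law of cosines for sides, sin φ₂ = sin φ₁ cos δ + cos φ₁ sin δ cos θ = -0.965340, so φ₂ = -74.87°.
For the longitude increment, Δλ = atan2( sin θ sin δ cos φ₁, cos δ − sin φ₁ sin φ₂ ) = atan2(0.177704, -0.092069) = 117.39°.
λ₂ = λ₁ + Δλ = 152.72°.

latitude -74.87°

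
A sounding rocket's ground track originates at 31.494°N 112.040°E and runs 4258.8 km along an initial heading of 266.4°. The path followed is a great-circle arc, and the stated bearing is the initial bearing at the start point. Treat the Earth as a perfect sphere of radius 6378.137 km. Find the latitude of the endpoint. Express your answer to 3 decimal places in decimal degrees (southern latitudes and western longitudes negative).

latitude 22.152°

The arc subtends δ = 4258.8/6378.137 = 0.667718 rad at the centre.
With φ₁ = 31.494° = 0.549674 rad and θ = 266.4° = 4.649557 rad:
Applying the spherical law of cosines for sides, sin φ₂ = sin φ₁ cos δ + cos φ₁ sin δ cos θ = 0.377062, so φ₂ = 22.152°.
For the longitude increment, Δλ = atan2( sin θ sin δ cos φ₁, cos δ − sin φ₁ sin φ₂ ) = atan2(-0.526943, 0.588256) = -41.853°.
λ₂ = λ₁ + Δλ = 70.187°.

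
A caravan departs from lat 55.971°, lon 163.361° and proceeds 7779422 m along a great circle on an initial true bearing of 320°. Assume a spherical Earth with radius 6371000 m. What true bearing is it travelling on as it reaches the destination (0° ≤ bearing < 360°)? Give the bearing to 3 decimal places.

final bearing 209.659°

δ = 7779422/6371000 = 1.221068 rad (69.9620°).
Start latitude φ₁ = 0.976878 rad; initial bearing θ = 5.585054 rad.
sin φ₂ = sin φ₁ cos δ + cos φ₁ sin δ cos θ = (0.828754)(0.342643) + (0.559612)(0.939466)(0.766044) = 0.686705
φ₂ = asin(0.686705) = 0.756946 rad = 43.370°.
Δλ = atan2( sin θ sin δ cos φ₁ , cos δ − sin φ₁ sin φ₂ ) = atan2(-0.337937, -0.226466) = -2.161202 rad = -123.828°.
λ₂ = 163.361° + -123.828° = 39.533°.
The forward bearing on arrival equals the back-azimuth from the destination plus 180°.
Back-azimuth from P₂ (43.370°, 39.533°) to P₁ (55.971°, 163.361°), with Δλ' = λ₁ − λ₂ = 123.828°: atan2( sin Δλ' cos φ₁ , cos φ₂ sin φ₁ − sin φ₂ cos φ₁ cos Δλ' ) = 29.659°.
Final bearing = (29.659° + 180°) mod 360° = 209.659°.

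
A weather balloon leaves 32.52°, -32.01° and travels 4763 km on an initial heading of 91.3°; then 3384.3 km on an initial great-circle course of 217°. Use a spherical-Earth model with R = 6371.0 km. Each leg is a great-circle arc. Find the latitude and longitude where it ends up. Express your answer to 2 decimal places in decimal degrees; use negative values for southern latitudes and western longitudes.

Apply the spherical direct solution leg by leg, carrying full precision between legs.
Leg 1: from (32.52°, -32.01°), δ = 4763/6371 = 0.747606 rad, θ = 91.3° → φ = 22.41°, λ = 15.32°.
Leg 2: from (22.41°, 15.32°), δ = 3384.3/6371 = 0.531204 rad, θ = 217° → φ = -2.60°, λ = -2.45°.

latitude -2.60°, longitude -2.45°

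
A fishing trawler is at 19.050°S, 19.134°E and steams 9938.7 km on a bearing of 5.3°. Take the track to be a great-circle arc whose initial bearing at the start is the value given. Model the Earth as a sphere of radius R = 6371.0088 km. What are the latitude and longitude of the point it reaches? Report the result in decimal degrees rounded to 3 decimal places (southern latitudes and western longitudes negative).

latitude 69.654°, longitude 34.540°

Central angle δ = d/R = 1.559988 rad.
With φ₁ = -19.050° = -0.332485 rad and θ = 5.3° = 0.092502 rad:
Destination latitude: φ₂ = arcsin( sin φ₁ cos δ + cos φ₁ sin δ cos θ ) = arcsin(0.937610) = 69.654°.
Then Δλ = atan2(0.087307, 0.316837) = 0.268884 rad, from sin θ sin δ cos φ₁ over cos δ − sin φ₁ sin φ₂.
λ₂ = λ₁ + Δλ = 34.540°.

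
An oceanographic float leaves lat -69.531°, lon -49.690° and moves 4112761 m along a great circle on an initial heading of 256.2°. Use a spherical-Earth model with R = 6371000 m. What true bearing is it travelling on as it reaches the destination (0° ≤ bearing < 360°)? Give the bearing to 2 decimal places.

final bearing 325.66°

The arc subtends δ = 4112761/6371000 = 0.645544 rad at the centre.
With φ₁ = -69.531° = -1.213545 rad and θ = 256.2° = 4.471534 rad:
Applying the spherical law of cosines for sides, sin φ₂ = sin φ₁ cos δ + cos φ₁ sin δ cos θ = -0.798525, so φ₂ = -52.989°.
For the longitude increment, Δλ = atan2( sin θ sin δ cos φ₁, cos δ − sin φ₁ sin φ₂ ) = atan2(-0.204318, 0.050666) = -76.073°.
λ₂ = -49.690° + -76.073° = -125.763°.
The forward bearing on arrival equals the back-azimuth from the destination plus 180°.
Back-azimuth from P₂ (-52.99°, -125.76°) to P₁ (-69.53°, -49.69°), with Δλ' = λ₁ − λ₂ = 76.07°: atan2( sin Δλ' cos φ₁ , cos φ₂ sin φ₁ − sin φ₂ cos φ₁ cos Δλ' ) = 145.66°.
Final bearing = (145.66° + 180°) mod 360° = 325.66°.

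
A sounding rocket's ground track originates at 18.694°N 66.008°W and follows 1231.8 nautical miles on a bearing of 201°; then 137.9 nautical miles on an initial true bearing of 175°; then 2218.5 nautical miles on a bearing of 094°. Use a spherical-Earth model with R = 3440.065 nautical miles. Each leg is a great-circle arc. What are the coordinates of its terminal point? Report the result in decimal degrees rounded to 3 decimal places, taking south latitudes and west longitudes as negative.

latitude -4.679°, longitude -36.034°

Apply the spherical direct solution leg by leg, carrying full precision between legs.
Leg 1: from (18.694°, -66.008°), δ = 1231.8/3440.065 = 0.358075 rad, θ = 201° → φ = -0.558°, λ = -73.224°.
Leg 2: from (-0.558°, -73.224°), δ = 137.9/3440.065 = 0.040086 rad, θ = 175° → φ = -2.847°, λ = -73.023°.
Leg 3: from (-2.847°, -73.023°), δ = 2218.5/3440.065 = 0.644901 rad, θ = 94° → φ = -4.679°, λ = -36.034°.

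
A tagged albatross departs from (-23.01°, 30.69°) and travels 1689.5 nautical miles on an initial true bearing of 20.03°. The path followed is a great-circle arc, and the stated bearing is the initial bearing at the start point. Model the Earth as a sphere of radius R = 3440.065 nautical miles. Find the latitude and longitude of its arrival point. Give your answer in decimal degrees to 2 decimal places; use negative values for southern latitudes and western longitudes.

latitude 3.62°, longitude 40.00°

δ = 1689.5/3440.065 = 0.491124 rad (28.1394°).
Start latitude φ₁ = -0.401600 rad; initial bearing θ = 0.349589 rad.
sin φ₂ = sin φ₁ cos δ + cos φ₁ sin δ cos θ = (-0.390892)(0.881803) + (0.920437)(0.471618)(0.939513) = 0.063148
φ₂ = asin(0.063148) = 0.063190 rad = 3.62°.
Δλ = atan2( sin θ sin δ cos φ₁ , cos δ − sin φ₁ sin φ₂ ) = atan2(0.148683, 0.906487) = 0.162573 rad = 9.31°.
λ₂ = 30.69° + 9.31° = 40.00°.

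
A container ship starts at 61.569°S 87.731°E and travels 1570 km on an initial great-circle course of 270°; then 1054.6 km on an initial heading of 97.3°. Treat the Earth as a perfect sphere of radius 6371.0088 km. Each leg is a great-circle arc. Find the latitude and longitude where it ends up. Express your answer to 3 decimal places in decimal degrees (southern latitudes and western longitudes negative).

Apply the spherical direct solution leg by leg, carrying full precision between legs.
Leg 1: from (-61.569°, 87.731°), δ = 1570/6371.0088 = 0.246429 rad, θ = 270° → φ = -58.520°, λ = 59.882°.
Leg 2: from (-58.520°, 59.882°), δ = 1054.6/6371.0088 = 0.165531 rad, θ = 97.3° → φ = -58.441°, λ = 78.079°.

latitude -58.441°, longitude 78.079°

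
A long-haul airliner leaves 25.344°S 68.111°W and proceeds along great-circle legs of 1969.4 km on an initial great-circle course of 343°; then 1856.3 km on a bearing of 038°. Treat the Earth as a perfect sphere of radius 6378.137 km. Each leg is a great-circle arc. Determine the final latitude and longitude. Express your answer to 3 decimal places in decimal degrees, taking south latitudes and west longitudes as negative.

Apply the spherical direct solution leg by leg, carrying full precision between legs.
Leg 1: from (-25.344°, -68.111°), δ = 1969.4/6378.137 = 0.308774 rad, θ = 343° → φ = -8.347°, λ = -73.263°.
Leg 2: from (-8.347°, -73.263°), δ = 1856.3/6378.137 = 0.291041 rad, θ = 38° → φ = 4.857°, λ = -63.051°.

latitude 4.857°, longitude -63.051°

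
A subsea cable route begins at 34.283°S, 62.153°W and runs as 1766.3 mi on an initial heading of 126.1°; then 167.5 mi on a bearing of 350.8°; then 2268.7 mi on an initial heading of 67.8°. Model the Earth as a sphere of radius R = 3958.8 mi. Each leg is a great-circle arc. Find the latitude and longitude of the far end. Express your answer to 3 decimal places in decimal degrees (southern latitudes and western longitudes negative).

Apply the spherical direct solution leg by leg, carrying full precision between legs.
Leg 1: from (-34.283°, -62.153°), δ = 1766.3/3958.8 = 0.446171 rad, θ = 126.1° → φ = -45.907°, λ = -32.082°.
Leg 2: from (-45.907°, -32.082°), δ = 167.5/3958.8 = 0.042311 rad, θ = 350.8° → φ = -43.513°, λ = -32.616°.
Leg 3: from (-43.513°, -32.616°), δ = 2268.7/3958.8 = 0.573078 rad, θ = 67.8° → φ = -25.464°, λ = 1.166°.

latitude -25.464°, longitude 1.166°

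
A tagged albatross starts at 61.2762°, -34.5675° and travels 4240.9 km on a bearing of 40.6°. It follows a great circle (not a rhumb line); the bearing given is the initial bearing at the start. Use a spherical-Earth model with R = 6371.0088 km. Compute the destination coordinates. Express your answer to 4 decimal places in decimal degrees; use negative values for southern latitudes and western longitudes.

latitude 66.2171°, longitude 60.1574°

δ = 4240.9/6371.0088 = 0.665656 rad (38.1393°).
Start latitude φ₁ = 1.069471 rad; initial bearing θ = 0.708604 rad.
sin φ₂ = sin φ₁ cos δ + cos φ₁ sin δ cos θ = (0.876947)(0.786512) + (0.480588)(0.617575)(0.759271) = 0.915080
φ₂ = asin(0.915080) = 1.155706 rad = 66.2171°.
Δλ = atan2( sin θ sin δ cos φ₁ , cos δ − sin φ₁ sin φ₂ ) = atan2(0.193149, -0.015964) = 1.653262 rad = 94.7249°.
λ₂ = λ₁ + Δλ = 60.1574°.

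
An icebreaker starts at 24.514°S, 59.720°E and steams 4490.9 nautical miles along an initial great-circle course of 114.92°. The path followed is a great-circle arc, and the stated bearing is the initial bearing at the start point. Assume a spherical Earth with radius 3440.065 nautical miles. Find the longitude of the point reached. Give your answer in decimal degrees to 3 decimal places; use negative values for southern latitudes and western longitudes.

δ = 4490.9/3440.065 = 1.305470 rad (74.7979°).
With φ₁ = -24.514° = -0.427850 rad and θ = 114.92° = 2.005732 rad:
Applying the spherical law of cosines for sides, sin φ₂ = sin φ₁ cos δ + cos φ₁ sin δ cos θ = -0.478757, so φ₂ = -28.604°.
Δλ = atan2( sin θ sin δ cos φ₁ , cos δ − sin φ₁ sin φ₂ ) = atan2(0.796275, 0.063581) = 1.491118 rad = 85.435°.
λ₂ = λ₁ + Δλ = 145.155°.

longitude 145.155°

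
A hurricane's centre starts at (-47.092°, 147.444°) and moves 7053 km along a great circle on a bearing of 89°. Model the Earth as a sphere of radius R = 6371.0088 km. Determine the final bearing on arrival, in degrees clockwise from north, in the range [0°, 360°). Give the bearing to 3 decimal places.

δ = 7053/6371.0088 = 1.107046 rad (63.4291°).
Converting: φ₁ = -0.821910 rad, θ = 1.553343 rad.
Destination latitude: φ₂ = arcsin( sin φ₁ cos δ + cos φ₁ sin δ cos θ ) = arcsin(-0.317001) = -18.482°.
Then Δλ = atan2(0.608823, 0.215119) = 1.231153 rad, from sin θ sin δ cos φ₁ over cos δ − sin φ₁ sin φ₂.
λ₂ = 147.444° + 70.540° = 217.984°, normalized to (−180°, 180°] → -142.016°.
The forward bearing on arrival equals the back-azimuth from the destination plus 180°.
Back-azimuth from P₂ (-18.482°, -142.016°) to P₁ (-47.092°, 147.444°), with Δλ' = λ₁ − λ₂ = 289.460°: atan2( sin Δλ' cos φ₁ , cos φ₂ sin φ₁ − sin φ₂ cos φ₁ cos Δλ' ) = 225.868°.
Final bearing = (225.868° + 180°) mod 360° = 45.868°.

final bearing 45.868°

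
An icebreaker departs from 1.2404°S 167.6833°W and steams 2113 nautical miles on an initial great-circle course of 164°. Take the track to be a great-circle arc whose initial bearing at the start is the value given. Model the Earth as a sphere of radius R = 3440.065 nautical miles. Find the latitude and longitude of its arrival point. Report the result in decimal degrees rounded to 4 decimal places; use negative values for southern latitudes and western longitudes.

latitude -34.8595°, longitude -156.5204°

Angular distance δ = d/R = 2113 / 3440.065 = 0.614233 rad.
Converting: φ₁ = -0.021649 rad, θ = 2.862340 rad.
Applying the spherical law of cosines for sides, sin φ₂ = sin φ₁ cos δ + cos φ₁ sin δ cos θ = -0.571566, so φ₂ = -34.8595°.
Δλ = atan2( sin θ sin δ cos φ₁ , cos δ − sin φ₁ sin φ₂ ) = atan2(0.158821, 0.804843) = 0.194829 rad = 11.1629°.
λ₂ = λ₁ + Δλ = -156.5204°.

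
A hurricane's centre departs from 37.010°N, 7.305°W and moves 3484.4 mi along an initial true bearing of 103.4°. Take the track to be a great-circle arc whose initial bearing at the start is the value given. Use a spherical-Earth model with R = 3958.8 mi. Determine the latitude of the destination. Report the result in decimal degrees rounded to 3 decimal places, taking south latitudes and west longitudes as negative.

latitude 13.934°

Angular distance δ = d/R = 3484.4 / 3958.8 = 0.880166 rad.
With φ₁ = 37.010° = 0.645946 rad and θ = 103.4° = 1.804670 rad:
Destination latitude: φ₂ = arcsin( sin φ₁ cos δ + cos φ₁ sin δ cos θ ) = arcsin(0.240808) = 13.934°.
Δλ = atan2( sin θ sin δ cos φ₁ , cos δ − sin φ₁ sin φ₂ ) = atan2(0.598785, 0.492068) = 0.882917 rad = 50.587°.
λ₂ = -7.305° + 50.587° = 43.282°.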